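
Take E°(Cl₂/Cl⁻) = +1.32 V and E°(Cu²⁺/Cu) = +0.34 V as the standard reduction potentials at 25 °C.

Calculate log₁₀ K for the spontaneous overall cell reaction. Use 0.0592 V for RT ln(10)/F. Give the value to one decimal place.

Cathode: Cl₂/Cl⁻; anode: Cu²⁺/Cu. E°cell = +0.98 V, n = 2.
log K = nE°cell / 0.0592 = (2)(+0.98) / 0.0592 = 33.1.

33.1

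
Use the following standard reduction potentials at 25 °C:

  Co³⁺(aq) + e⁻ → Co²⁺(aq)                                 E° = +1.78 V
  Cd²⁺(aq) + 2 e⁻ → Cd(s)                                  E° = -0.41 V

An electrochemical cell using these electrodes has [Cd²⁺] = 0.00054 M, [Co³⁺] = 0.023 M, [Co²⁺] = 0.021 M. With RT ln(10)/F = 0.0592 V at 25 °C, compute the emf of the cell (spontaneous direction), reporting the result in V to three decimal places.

+2.289 V

Co³⁺/Co²⁺ is the cathode (higher E°), Cd²⁺/Cd the anode: E°cell = +1.78 − (-0.41) = +2.19 V, n = 2.
Overall: 2 Co³⁺(aq) + Cd(s) → 2 Co²⁺(aq) + Cd²⁺(aq)
Q = [Co²⁺]^2·[Cd²⁺] / ([Co³⁺]^2); log Q = -3.347.
E = E° − (0.0592/n) log Q = +2.19 − (0.0592/2)(-3.347) = +2.289 V.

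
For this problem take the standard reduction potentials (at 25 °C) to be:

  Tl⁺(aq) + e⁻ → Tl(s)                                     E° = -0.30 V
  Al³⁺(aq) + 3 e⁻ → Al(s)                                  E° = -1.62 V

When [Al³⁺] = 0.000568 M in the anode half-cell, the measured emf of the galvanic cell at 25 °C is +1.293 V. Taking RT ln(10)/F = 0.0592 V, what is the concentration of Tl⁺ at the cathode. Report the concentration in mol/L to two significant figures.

Tl⁺/Tl is the cathode, Al³⁺/Al the anode: E°cell = +1.32 V, n = 3.
Overall reaction: 3 Tl⁺(aq) + Al(s) → 3 Tl(s) + Al³⁺(aq); Q = [Al³⁺]^1/[Tl⁺]^3.
From E = E° − (0.0592/n) log Q: log Q = (E° − E)·n/0.0592 = (+1.32 − (+1.293))·3/0.0592 = 1.3682.
So 3·log[Tl⁺] = 1·log(0.000568) − log Q = -3.2457 − (1.3682) = -4.6139; log[Tl⁺] = -4.6139 / 3 = -1.5380; [Tl⁺] = 10^(-1.5380) ≈ 0.029 M.

0.029 M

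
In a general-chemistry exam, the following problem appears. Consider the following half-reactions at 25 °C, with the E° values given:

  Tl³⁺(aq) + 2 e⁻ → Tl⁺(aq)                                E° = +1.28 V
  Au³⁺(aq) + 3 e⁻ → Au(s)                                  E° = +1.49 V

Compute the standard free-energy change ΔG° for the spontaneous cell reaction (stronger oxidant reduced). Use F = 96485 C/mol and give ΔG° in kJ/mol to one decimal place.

Au³⁺/Au (E° = +1.49 V) is the cathode; Tl³⁺/Tl⁺ (E° = +1.28 V) is the anode, so E°cell = +0.21 V.
Balancing electrons gives n = 6 (lcm of 3 and 2).
ΔG° = −nFE° = −(6)(96485)(+0.21) = -121,571 J = -121.6 kJ/mol.

-121.6 kJ/mol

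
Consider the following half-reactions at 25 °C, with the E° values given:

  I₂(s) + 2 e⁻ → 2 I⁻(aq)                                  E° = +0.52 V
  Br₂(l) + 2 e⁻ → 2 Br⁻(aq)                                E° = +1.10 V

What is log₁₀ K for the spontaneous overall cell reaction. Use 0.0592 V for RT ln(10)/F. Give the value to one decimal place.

19.6

Cathode: Br₂/Br⁻; anode: I₂/I⁻. E°cell = +0.58 V, n = 2.
log K = nE°cell / 0.0592 = (2)(+0.58) / 0.0592 = 19.6.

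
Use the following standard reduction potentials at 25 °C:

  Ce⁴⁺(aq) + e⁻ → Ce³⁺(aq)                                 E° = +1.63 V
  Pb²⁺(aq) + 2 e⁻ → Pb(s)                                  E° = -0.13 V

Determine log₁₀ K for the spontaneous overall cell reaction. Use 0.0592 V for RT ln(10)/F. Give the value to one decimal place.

59.5

Cathode: Ce⁴⁺/Ce³⁺; anode: Pb²⁺/Pb. E°cell = +1.76 V, n = 2.
log K = nE°cell / 0.0592 = (2)(+1.76) / 0.0592 = 59.5.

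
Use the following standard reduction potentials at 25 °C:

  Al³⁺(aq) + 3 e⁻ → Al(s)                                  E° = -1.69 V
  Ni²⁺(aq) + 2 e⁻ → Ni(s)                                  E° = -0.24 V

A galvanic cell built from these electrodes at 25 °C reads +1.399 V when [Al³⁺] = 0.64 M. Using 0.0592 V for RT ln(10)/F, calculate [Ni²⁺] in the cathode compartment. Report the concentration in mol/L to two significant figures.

0.014 M

Ni²⁺/Ni is the cathode, Al³⁺/Al the anode: E°cell = +1.45 V, n = 6.
Overall reaction: 3 Ni²⁺(aq) + 2 Al(s) → 3 Ni(s) + 2 Al³⁺(aq); Q = [Al³⁺]^2/[Ni²⁺]^3.
From E = E° − (0.0592/n) log Q: log Q = (E° − E)·n/0.0592 = (+1.45 − (+1.399))·6/0.0592 = 5.1689.
So 3·log[Ni²⁺] = 2·log(0.64) − log Q = -0.3876 − (5.1689) = -5.5565; log[Ni²⁺] = -5.5565 / 3 = -1.8522; [Ni²⁺] = 10^(-1.8522) ≈ 0.014 M.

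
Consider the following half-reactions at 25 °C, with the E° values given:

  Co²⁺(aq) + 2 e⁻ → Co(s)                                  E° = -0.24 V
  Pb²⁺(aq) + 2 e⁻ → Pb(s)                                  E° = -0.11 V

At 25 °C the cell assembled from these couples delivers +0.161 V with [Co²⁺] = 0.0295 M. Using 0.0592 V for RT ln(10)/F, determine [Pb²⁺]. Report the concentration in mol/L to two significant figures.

0.33 M

Pb²⁺/Pb is the cathode, Co²⁺/Co the anode: E°cell = +0.13 V, n = 2.
Overall reaction: Pb²⁺(aq) + Co(s) → Pb(s) + Co²⁺(aq); Q = [Co²⁺]^1/[Pb²⁺]^1.
From E = E° − (0.0592/n) log Q: log Q = (E° − E)·n/0.0592 = (+0.13 − (+0.161))·2/0.0592 = -1.0473.
So 1·log[Pb²⁺] = 1·log(0.0295) − log Q = -1.5302 − (-1.0473) = -0.4829; [Pb²⁺] = 10^(-0.4829) ≈ 0.33 M.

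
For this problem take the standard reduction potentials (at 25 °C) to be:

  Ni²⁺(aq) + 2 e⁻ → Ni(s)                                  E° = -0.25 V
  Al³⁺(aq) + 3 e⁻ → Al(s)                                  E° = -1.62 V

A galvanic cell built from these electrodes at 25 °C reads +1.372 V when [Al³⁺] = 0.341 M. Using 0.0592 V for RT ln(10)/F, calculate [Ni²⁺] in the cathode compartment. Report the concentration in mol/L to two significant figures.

Ni²⁺/Ni is the cathode, Al³⁺/Al the anode: E°cell = +1.37 V, n = 6.
Overall reaction: 3 Ni²⁺(aq) + 2 Al(s) → 3 Ni(s) + 2 Al³⁺(aq); Q = [Al³⁺]^2/[Ni²⁺]^3.
From E = E° − (0.0592/n) log Q: log Q = (E° − E)·n/0.0592 = (+1.37 − (+1.372))·6/0.0592 = -0.2027.
So 3·log[Ni²⁺] = 2·log(0.341) − log Q = -0.9345 − (-0.2027) = -0.7318; log[Ni²⁺] = -0.7318 / 3 = -0.2439; [Ni²⁺] = 10^(-0.2439) ≈ 0.57 M.

0.57 M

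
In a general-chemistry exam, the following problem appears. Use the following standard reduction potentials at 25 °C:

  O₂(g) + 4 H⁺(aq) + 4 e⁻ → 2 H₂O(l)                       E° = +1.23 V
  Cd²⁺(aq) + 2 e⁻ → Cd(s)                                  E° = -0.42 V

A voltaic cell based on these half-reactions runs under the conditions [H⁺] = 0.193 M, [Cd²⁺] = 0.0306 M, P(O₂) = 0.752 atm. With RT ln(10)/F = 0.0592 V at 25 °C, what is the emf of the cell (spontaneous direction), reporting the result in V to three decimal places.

+1.651 V

O₂/H₂O is the cathode (higher E°), Cd²⁺/Cd the anode: E°cell = +1.23 − (-0.42) = +1.65 V, n = 4.
Overall: O₂(g) + 4 H⁺(aq) + 2 Cd(s) → 2 H₂O(l) + 2 Cd²⁺(aq)
Q = [Cd²⁺]^2 / (P(O₂)·[H⁺]^4); log Q = -0.047.
E = E° − (0.0592/n) log Q = +1.65 − (0.0592/4)(-0.047) = +1.651 V.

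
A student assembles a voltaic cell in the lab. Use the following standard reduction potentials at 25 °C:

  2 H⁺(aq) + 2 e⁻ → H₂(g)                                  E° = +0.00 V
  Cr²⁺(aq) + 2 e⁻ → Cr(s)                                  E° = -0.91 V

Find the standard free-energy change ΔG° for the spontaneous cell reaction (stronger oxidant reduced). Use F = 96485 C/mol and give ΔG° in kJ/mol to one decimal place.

H⁺/H₂ (E° = +0.00 V) is the cathode; Cr²⁺/Cr (E° = -0.91 V) is the anode, so E°cell = +0.91 V.
Balancing electrons gives n = 2 (lcm of 2 and 2).
ΔG° = −nFE° = −(2)(96485)(+0.91) = -175,603 J = -175.6 kJ/mol.

-175.6 kJ/mol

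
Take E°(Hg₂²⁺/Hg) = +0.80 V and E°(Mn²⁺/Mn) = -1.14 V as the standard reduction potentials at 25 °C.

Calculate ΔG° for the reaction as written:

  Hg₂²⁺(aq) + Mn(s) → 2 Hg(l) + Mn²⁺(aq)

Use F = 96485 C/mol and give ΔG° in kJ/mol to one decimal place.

As written, Hg₂²⁺/Hg is reduced (cathode) and Mn²⁺/Mn is oxidised (anode), so E°cell = (+0.80) − (-1.14) = +1.94 V.
Balancing electrons gives n = 2.
ΔG° = −nFE° = −(2)(96485)(+1.94) = -374,362 J = -374.4 kJ/mol.

-374.4 kJ/mol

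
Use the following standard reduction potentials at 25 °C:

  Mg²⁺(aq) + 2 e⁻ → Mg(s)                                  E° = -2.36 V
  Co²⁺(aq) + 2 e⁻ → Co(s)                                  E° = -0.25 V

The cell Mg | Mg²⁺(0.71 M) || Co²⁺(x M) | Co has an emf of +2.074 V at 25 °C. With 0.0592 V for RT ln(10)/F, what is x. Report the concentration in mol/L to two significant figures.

Co²⁺/Co is the cathode, Mg²⁺/Mg the anode: E°cell = +2.11 V, n = 2.
Overall reaction: Co²⁺(aq) + Mg(s) → Co(s) + Mg²⁺(aq); Q = [Mg²⁺]^1/[Co²⁺]^1.
From E = E° − (0.0592/n) log Q: log Q = (E° − E)·n/0.0592 = (+2.11 − (+2.074))·2/0.0592 = 1.2162.
So 1·log[Co²⁺] = 1·log(0.71) − log Q = -0.1487 − (1.2162) = -1.3649; [Co²⁺] = 10^(-1.3649) ≈ 0.043 M.

0.043 M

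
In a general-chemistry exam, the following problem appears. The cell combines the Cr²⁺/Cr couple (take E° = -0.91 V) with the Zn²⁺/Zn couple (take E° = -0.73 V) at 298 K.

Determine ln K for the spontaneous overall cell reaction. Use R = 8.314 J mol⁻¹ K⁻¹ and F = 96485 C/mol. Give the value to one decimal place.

Cathode: Zn²⁺/Zn; anode: Cr²⁺/Cr. E°cell = (-0.73) − (-0.91) = +0.18 V, with n = 2.
ΔG° = −nFE° = −RT ln K, so ln K = nFE°/(RT) = (2)(96485)(+0.18) / ((8.314)(298)) = 14.020.

14.0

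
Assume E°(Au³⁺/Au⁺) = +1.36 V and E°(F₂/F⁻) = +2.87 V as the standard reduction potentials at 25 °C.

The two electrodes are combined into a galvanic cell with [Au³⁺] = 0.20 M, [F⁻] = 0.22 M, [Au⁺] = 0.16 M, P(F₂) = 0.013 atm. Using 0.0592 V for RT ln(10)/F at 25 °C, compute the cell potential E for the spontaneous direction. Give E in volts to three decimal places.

F₂/F⁻ is the cathode (higher E°), Au³⁺/Au⁺ the anode: E°cell = +2.87 − (+1.36) = +1.51 V, n = 2.
Overall: F₂(g) + Au⁺(aq) → 2 F⁻(aq) + Au³⁺(aq)
Q = [F⁻]^2·[Au³⁺] / (P(F₂)·[Au⁺]); log Q = 0.668.
E = E° − (0.0592/n) log Q = +1.51 − (0.0592/2)(0.668) = +1.490 V.

+1.490 V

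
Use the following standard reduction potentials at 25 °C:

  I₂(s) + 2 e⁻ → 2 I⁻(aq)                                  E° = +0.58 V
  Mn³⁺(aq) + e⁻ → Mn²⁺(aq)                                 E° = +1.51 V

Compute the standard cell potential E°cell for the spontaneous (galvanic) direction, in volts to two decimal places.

+0.93 V

The Mn³⁺/Mn²⁺ couple has the higher reduction potential, so it is the cathode; I₂/I⁻ is oxidised at the anode.
E°cell = E°(cathode) − E°(anode) = (+1.51) − (+0.58) = +0.93 V.
Since E°cell > 0, the reaction is spontaneous under standard conditions.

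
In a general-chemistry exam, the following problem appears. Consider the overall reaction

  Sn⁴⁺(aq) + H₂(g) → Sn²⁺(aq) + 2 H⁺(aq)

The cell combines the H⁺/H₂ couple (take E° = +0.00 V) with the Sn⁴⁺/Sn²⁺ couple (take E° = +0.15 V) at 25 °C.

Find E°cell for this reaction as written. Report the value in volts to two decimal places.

+0.15 V

The Sn⁴⁺/Sn²⁺ couple has the higher reduction potential, so it is the cathode; H⁺/H₂ is oxidised at the anode.
E°cell = E°(cathode) − E°(anode) = (+0.15) − (+0.00) = +0.15 V.
Since E°cell > 0, the reaction is spontaneous under standard conditions.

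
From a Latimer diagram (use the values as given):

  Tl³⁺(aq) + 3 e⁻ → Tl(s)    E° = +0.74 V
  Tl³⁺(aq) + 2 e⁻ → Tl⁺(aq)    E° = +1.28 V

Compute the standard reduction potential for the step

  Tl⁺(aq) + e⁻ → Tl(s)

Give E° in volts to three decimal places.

Sequential free energies add, so n₃E°₃ = n₁E°₁ + n₂E°₂.
With n₃ = 3, and the known step contributing 2×(+1.28) V, the unknown satisfies 1·E° = 3×(+0.74) − 2×(+1.28) = -0.340.
E° = -0.340 / 1 = -0.340 V.

-0.340 V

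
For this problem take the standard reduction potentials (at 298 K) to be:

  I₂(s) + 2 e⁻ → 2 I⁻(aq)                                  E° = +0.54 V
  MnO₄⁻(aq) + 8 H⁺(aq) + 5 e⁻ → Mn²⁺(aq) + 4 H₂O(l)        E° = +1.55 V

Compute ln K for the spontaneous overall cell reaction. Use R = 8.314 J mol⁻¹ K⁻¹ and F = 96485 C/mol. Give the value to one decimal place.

393.3

Cathode: MnO₄⁻/Mn²⁺; anode: I₂/I⁻. E°cell = (+1.55) − (+0.54) = +1.01 V, with n = 10.
ΔG° = −nFE° = −RT ln K, so ln K = nFE°/(RT) = (10)(96485)(+1.01) / ((8.314)(298)) = 393.328.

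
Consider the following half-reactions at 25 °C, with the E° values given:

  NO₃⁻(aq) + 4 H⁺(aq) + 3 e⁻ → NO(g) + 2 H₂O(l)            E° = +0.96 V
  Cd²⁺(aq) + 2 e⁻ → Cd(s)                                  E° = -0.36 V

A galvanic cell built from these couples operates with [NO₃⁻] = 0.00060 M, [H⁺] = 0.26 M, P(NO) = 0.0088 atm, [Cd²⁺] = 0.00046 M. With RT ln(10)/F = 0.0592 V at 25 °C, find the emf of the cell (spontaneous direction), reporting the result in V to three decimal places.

+1.350 V

NO₃⁻/NO is the cathode (higher E°), Cd²⁺/Cd the anode: E°cell = +0.96 − (-0.36) = +1.32 V, n = 6.
Overall: 2 NO₃⁻(aq) + 8 H⁺(aq) + 3 Cd(s) → 2 NO(g) + 4 H₂O(l) + 3 Cd²⁺(aq)
Q = P(NO)^2·[Cd²⁺]^3 / ([NO₃⁻]^2·[H⁺]^8); log Q = -2.999.
E = E° − (0.0592/n) log Q = +1.32 − (0.0592/6)(-2.999) = +1.350 V.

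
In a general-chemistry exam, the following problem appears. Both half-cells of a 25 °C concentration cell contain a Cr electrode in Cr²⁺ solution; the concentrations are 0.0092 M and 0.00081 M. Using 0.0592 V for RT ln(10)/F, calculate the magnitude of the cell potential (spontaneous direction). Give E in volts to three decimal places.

+0.031 V

For a concentration cell E°cell = 0. The 0.0092 M side is the cathode (reduction is favoured where [Cr²⁺] is higher).
With n = 2, E = −(0.0592/2) log([Cr²⁺]ₐₙ/[Cr²⁺]꜀ₐₜ) = −(0.0592/2) log(0.00081/0.0092) = −(0.0592/2)(-1.055) = +0.031 V.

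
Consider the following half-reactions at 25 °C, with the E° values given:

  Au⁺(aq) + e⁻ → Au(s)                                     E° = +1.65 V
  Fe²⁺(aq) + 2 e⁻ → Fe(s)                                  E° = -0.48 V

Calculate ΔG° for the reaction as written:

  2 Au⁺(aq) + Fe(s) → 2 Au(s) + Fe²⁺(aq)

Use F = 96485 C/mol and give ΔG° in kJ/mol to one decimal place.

-411.0 kJ/mol

As written, Au⁺/Au is reduced (cathode) and Fe²⁺/Fe is oxidised (anode), so E°cell = (+1.65) − (-0.48) = +2.13 V.
Balancing electrons gives n = 2.
ΔG° = −nFE° = −(2)(96485)(+2.13) = -411,026 J = -411.0 kJ/mol.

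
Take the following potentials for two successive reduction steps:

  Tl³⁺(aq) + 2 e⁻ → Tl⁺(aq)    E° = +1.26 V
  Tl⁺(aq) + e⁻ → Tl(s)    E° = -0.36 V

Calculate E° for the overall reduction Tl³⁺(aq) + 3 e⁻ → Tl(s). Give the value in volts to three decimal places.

Standard free energies of sequential steps add: ΔG°₃ = ΔG°₁ + ΔG°₂, so n₃E°₃ = n₁E°₁ + n₂E°₂.
E°₃ = (2×+1.26 + 1×-0.36) / 3 = (+2.160) / 3 = +0.720 V.

+0.720 V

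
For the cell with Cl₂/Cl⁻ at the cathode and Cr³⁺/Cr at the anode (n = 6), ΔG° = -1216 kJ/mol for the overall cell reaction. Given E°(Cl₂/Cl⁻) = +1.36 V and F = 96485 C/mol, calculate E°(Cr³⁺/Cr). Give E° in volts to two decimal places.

E°cell = −ΔG°/(nF) = −(-1216×10³)/((6)(96485)) = +2.100 V.
Since Cl₂/Cl⁻ is the cathode and Cr³⁺/Cr the anode, E°cell = E°(Cl₂/Cl⁻) − E°(Cr³⁺/Cr).
So E°(Cr³⁺/Cr) = E°(Cl₂/Cl⁻) − E°cell = (+1.36) − (+2.100) = -0.74 V.

-0.74 V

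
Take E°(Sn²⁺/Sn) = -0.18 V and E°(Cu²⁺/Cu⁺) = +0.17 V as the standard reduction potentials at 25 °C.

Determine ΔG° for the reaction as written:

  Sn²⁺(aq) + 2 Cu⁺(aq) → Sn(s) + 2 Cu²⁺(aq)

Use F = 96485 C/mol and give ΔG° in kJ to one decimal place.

+67.5 kJ

As written, Sn²⁺/Sn is reduced (cathode) and Cu²⁺/Cu⁺ is oxidised (anode), so E°cell = (-0.18) − (+0.17) = -0.35 V.
Balancing electrons gives n = 2.
ΔG° = −nFE° = −(2)(96485)(-0.35) = 67,540 J = +67.5 kJ.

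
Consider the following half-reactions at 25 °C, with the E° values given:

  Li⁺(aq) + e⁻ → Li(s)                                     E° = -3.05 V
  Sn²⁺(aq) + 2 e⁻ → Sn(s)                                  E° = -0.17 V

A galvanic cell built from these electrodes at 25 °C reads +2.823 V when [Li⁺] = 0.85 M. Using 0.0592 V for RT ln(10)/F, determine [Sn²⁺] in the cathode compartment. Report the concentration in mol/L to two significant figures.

Sn²⁺/Sn is the cathode, Li⁺/Li the anode: E°cell = +2.88 V, n = 2.
Overall reaction: Sn²⁺(aq) + 2 Li(s) → Sn(s) + 2 Li⁺(aq); Q = [Li⁺]^2/[Sn²⁺]^1.
From E = E° − (0.0592/n) log Q: log Q = (E° − E)·n/0.0592 = (+2.88 − (+2.823))·2/0.0592 = 1.9257.
So 1·log[Sn²⁺] = 2·log(0.85) − log Q = -0.1412 − (1.9257) = -2.0669; [Sn²⁺] = 10^(-2.0669) ≈ 0.0086 M.

0.0086 M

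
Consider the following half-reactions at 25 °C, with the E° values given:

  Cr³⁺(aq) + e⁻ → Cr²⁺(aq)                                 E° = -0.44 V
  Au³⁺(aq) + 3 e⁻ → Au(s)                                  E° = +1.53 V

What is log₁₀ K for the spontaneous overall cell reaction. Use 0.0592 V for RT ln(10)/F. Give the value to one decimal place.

Cathode: Au³⁺/Au; anode: Cr³⁺/Cr²⁺. E°cell = +1.97 V, n = 3.
log K = nE°cell / 0.0592 = (3)(+1.97) / 0.0592 = 99.8.

99.8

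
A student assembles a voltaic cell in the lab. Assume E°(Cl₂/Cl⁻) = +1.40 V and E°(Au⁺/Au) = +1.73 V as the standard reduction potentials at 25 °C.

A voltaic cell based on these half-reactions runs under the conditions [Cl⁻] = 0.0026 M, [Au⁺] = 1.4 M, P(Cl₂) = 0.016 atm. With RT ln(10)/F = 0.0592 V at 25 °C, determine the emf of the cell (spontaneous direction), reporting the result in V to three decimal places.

+0.239 V

Au⁺/Au is the cathode (higher E°), Cl₂/Cl⁻ the anode: E°cell = +1.73 − (+1.40) = +0.33 V, n = 2.
Overall: 2 Au⁺(aq) + 2 Cl⁻(aq) → 2 Au(s) + Cl₂(g)
Q = P(Cl₂) / ([Au⁺]^2·[Cl⁻]^2); log Q = 3.082.
E = E° − (0.0592/n) log Q = +0.33 − (0.0592/2)(3.082) = +0.239 V.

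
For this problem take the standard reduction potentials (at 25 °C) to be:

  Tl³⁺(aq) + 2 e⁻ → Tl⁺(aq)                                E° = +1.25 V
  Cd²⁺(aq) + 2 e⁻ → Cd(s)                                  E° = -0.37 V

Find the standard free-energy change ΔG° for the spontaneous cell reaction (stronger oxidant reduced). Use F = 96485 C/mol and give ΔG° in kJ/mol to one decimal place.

-312.6 kJ/mol

Tl³⁺/Tl⁺ (E° = +1.25 V) is the cathode; Cd²⁺/Cd (E° = -0.37 V) is the anode, so E°cell = +1.62 V.
Balancing electrons gives n = 2 (lcm of 2 and 2).
ΔG° = −nFE° = −(2)(96485)(+1.62) = -312,611 J = -312.6 kJ/mol.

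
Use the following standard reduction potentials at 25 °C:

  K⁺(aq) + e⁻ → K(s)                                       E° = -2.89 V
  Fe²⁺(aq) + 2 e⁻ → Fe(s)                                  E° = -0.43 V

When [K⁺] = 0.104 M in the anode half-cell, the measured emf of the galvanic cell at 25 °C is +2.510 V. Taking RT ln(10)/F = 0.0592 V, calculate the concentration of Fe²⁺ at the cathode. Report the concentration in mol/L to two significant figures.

0.53 M

Fe²⁺/Fe is the cathode, K⁺/K the anode: E°cell = +2.46 V, n = 2.
Overall reaction: Fe²⁺(aq) + 2 K(s) → Fe(s) + 2 K⁺(aq); Q = [K⁺]^2/[Fe²⁺]^1.
From E = E° − (0.0592/n) log Q: log Q = (E° − E)·n/0.0592 = (+2.46 − (+2.510))·2/0.0592 = -1.6892.
So 1·log[Fe²⁺] = 2·log(0.104) − log Q = -1.9659 − (-1.6892) = -0.2767; [Fe²⁺] = 10^(-0.2767) ≈ 0.53 M.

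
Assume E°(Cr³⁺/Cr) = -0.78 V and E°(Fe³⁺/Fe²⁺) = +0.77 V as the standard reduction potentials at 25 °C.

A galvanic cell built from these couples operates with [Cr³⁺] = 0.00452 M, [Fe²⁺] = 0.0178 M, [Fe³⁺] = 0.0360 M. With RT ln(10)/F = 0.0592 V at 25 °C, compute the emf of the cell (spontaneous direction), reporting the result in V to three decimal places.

+1.614 V

Fe³⁺/Fe²⁺ is the cathode (higher E°), Cr³⁺/Cr the anode: E°cell = +0.77 − (-0.78) = +1.55 V, n = 3.
Overall: 3 Fe³⁺(aq) + Cr(s) → 3 Fe²⁺(aq) + Cr³⁺(aq)
Q = [Fe²⁺]^3·[Cr³⁺] / ([Fe³⁺]^3); log Q = -3.263.
E = E° − (0.0592/n) log Q = +1.55 − (0.0592/3)(-3.263) = +1.614 V.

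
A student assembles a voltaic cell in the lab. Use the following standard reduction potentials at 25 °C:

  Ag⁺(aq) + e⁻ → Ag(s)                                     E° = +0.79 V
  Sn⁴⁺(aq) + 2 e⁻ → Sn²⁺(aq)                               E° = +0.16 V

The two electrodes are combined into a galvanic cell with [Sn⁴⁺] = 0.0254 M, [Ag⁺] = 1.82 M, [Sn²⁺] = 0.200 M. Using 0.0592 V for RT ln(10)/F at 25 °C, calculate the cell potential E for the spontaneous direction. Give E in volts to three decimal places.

Ag⁺/Ag is the cathode (higher E°), Sn⁴⁺/Sn²⁺ the anode: E°cell = +0.79 − (+0.16) = +0.63 V, n = 2.
Overall: 2 Ag⁺(aq) + Sn²⁺(aq) → 2 Ag(s) + Sn⁴⁺(aq)
Q = [Sn⁴⁺] / ([Ag⁺]^2·[Sn²⁺]); log Q = -1.416.
E = E° − (0.0592/n) log Q = +0.63 − (0.0592/2)(-1.416) = +0.672 V.

+0.672 V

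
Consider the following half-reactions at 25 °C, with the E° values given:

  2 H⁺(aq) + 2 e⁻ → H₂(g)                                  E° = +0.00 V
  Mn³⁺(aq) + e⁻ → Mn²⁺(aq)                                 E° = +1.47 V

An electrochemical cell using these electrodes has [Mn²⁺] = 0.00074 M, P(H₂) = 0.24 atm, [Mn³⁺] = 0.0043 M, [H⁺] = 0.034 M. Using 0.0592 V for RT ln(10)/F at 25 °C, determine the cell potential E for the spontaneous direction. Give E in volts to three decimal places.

Mn³⁺/Mn²⁺ is the cathode (higher E°), H⁺/H₂ the anode: E°cell = +1.47 − (+0.00) = +1.47 V, n = 2.
Overall: 2 Mn³⁺(aq) + H₂(g) → 2 Mn²⁺(aq) + 2 H⁺(aq)
Q = [Mn²⁺]^2·[H⁺]^2 / ([Mn³⁺]^2·P(H₂)); log Q = -3.846.
E = E° − (0.0592/n) log Q = +1.47 − (0.0592/2)(-3.846) = +1.584 V.

+1.584 V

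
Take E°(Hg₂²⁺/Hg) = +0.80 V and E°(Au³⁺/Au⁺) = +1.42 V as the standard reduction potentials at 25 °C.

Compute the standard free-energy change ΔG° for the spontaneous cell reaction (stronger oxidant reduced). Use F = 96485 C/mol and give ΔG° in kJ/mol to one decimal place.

-119.6 kJ/mol

Au³⁺/Au⁺ (E° = +1.42 V) is the cathode; Hg₂²⁺/Hg (E° = +0.80 V) is the anode, so E°cell = +0.62 V.
Balancing electrons gives n = 2 (lcm of 2 and 2).
ΔG° = −nFE° = −(2)(96485)(+0.62) = -119,641 J = -119.6 kJ/mol.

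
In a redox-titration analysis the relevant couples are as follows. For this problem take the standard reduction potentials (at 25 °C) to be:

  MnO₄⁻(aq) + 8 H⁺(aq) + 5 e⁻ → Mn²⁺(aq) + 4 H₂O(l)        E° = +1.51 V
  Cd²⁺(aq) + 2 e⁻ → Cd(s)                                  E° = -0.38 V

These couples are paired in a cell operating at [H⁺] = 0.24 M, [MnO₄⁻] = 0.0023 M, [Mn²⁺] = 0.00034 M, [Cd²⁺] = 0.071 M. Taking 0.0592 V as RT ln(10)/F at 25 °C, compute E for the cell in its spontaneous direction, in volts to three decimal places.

MnO₄⁻/Mn²⁺ is the cathode (higher E°), Cd²⁺/Cd the anode: E°cell = +1.51 − (-0.38) = +1.89 V, n = 10.
Overall: 2 MnO₄⁻(aq) + 16 H⁺(aq) + 5 Cd(s) → 2 Mn²⁺(aq) + 8 H₂O(l) + 5 Cd²⁺(aq)
Q = [Mn²⁺]^2·[Cd²⁺]^5 / ([MnO₄⁻]^2·[H⁺]^16); log Q = 2.512.
E = E° − (0.0592/n) log Q = +1.89 − (0.0592/10)(2.512) = +1.875 V.

+1.875 V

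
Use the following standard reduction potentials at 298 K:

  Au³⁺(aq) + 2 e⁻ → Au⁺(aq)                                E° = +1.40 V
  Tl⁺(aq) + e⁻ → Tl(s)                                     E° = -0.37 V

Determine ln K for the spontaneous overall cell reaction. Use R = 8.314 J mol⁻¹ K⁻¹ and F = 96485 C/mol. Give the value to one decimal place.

Cathode: Au³⁺/Au⁺; anode: Tl⁺/Tl. E°cell = (+1.40) − (-0.37) = +1.77 V, with n = 2.
ΔG° = −nFE° = −RT ln K, so ln K = nFE°/(RT) = (2)(96485)(+1.77) / ((8.314)(298)) = 137.860.

137.9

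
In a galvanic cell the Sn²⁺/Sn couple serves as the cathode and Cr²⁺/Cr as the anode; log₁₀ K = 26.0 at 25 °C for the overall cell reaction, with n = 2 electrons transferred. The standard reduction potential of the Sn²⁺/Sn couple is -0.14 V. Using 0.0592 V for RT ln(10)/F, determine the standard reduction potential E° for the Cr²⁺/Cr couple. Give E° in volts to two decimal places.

E°cell = (0.0592/n)·log K = (0.0592/2)(26.0) = +0.770 V.
Since Sn²⁺/Sn is the cathode and Cr²⁺/Cr the anode, E°cell = E°(Sn²⁺/Sn) − E°(Cr²⁺/Cr).
So E°(Cr²⁺/Cr) = E°(Sn²⁺/Sn) − E°cell = (-0.14) − (+0.770) = -0.91 V.

-0.91 V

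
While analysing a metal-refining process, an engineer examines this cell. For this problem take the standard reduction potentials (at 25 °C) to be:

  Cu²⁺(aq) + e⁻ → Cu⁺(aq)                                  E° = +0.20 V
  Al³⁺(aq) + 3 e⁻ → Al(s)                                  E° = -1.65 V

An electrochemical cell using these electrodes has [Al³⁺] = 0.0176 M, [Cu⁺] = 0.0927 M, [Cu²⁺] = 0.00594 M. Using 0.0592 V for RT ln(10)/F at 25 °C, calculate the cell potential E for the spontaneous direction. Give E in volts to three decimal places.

+1.814 V

Cu²⁺/Cu⁺ is the cathode (higher E°), Al³⁺/Al the anode: E°cell = +0.20 − (-1.65) = +1.85 V, n = 3.
Overall: 3 Cu²⁺(aq) + Al(s) → 3 Cu⁺(aq) + Al³⁺(aq)
Q = [Cu⁺]^3·[Al³⁺] / ([Cu²⁺]^3); log Q = 1.825.
E = E° − (0.0592/n) log Q = +1.85 − (0.0592/3)(1.825) = +1.814 V.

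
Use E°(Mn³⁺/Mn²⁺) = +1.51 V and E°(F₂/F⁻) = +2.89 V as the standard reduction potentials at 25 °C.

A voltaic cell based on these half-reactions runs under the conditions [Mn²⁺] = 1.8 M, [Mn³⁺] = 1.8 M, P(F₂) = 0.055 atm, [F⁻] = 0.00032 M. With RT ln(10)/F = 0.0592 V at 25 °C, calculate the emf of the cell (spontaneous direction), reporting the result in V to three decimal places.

F₂/F⁻ is the cathode (higher E°), Mn³⁺/Mn²⁺ the anode: E°cell = +2.89 − (+1.51) = +1.38 V, n = 2.
Overall: F₂(g) + 2 Mn²⁺(aq) → 2 F⁻(aq) + 2 Mn³⁺(aq)
Q = [F⁻]^2·[Mn³⁺]^2 / (P(F₂)·[Mn²⁺]^2); log Q = -5.730.
E = E° − (0.0592/n) log Q = +1.38 − (0.0592/2)(-5.730) = +1.550 V.

+1.550 V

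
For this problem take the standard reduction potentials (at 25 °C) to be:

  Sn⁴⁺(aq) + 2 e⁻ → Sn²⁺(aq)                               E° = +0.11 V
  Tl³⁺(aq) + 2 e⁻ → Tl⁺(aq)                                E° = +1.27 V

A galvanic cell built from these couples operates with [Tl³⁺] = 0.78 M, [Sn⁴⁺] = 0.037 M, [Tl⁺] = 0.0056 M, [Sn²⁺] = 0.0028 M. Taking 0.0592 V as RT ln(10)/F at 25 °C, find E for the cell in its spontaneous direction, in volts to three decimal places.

+1.190 V

Tl³⁺/Tl⁺ is the cathode (higher E°), Sn⁴⁺/Sn²⁺ the anode: E°cell = +1.27 − (+0.11) = +1.16 V, n = 2.
Overall: Tl³⁺(aq) + Sn²⁺(aq) → Tl⁺(aq) + Sn⁴⁺(aq)
Q = [Tl⁺]·[Sn⁴⁺] / ([Tl³⁺]·[Sn²⁺]); log Q = -1.023.
E = E° − (0.0592/n) log Q = +1.16 − (0.0592/2)(-1.023) = +1.190 V.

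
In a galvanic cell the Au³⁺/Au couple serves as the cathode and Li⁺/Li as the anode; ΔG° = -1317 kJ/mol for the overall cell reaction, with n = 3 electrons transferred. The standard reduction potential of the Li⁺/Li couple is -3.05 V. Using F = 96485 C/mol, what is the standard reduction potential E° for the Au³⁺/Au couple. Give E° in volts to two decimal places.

+1.50 V

E°cell = −ΔG°/(nF) = −(-1317×10³)/((3)(96485)) = +4.550 V.
Since Au³⁺/Au is the cathode and Li⁺/Li the anode, E°cell = E°(Au³⁺/Au) − E°(Li⁺/Li).
So E°(Au³⁺/Au) = E°cell + E°(Li⁺/Li) = +4.550 + (-3.05) = +1.50 V.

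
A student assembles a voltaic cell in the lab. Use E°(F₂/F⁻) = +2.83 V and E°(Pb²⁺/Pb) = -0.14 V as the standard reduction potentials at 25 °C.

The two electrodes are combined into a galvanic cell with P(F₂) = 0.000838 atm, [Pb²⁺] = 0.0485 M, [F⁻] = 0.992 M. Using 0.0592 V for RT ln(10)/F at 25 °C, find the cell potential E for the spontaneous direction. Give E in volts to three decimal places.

F₂/F⁻ is the cathode (higher E°), Pb²⁺/Pb the anode: E°cell = +2.83 − (-0.14) = +2.97 V, n = 2.
Overall: F₂(g) + Pb(s) → 2 F⁻(aq) + Pb²⁺(aq)
Q = [F⁻]^2·[Pb²⁺] / (P(F₂)); log Q = 1.756.
E = E° − (0.0592/n) log Q = +2.97 − (0.0592/2)(1.756) = +2.918 V.

+2.918 V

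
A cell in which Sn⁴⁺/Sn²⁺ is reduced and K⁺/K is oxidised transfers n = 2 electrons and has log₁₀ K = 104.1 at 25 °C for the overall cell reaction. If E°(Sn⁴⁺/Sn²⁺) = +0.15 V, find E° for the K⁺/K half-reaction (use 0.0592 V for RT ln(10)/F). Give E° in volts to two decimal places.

-2.93 V

E°cell = (0.0592/n)·log K = (0.0592/2)(104.1) = +3.081 V.
Since Sn⁴⁺/Sn²⁺ is the cathode and K⁺/K the anode, E°cell = E°(Sn⁴⁺/Sn²⁺) − E°(K⁺/K).
So E°(K⁺/K) = E°(Sn⁴⁺/Sn²⁺) − E°cell = (+0.15) − (+3.081) = -2.93 V.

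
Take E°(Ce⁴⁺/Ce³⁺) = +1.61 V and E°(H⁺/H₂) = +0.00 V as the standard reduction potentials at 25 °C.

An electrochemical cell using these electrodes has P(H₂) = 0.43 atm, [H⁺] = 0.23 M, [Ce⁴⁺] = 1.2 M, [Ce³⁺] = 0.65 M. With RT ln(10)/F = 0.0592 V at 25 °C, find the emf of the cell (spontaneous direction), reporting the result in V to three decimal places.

+1.653 V

Ce⁴⁺/Ce³⁺ is the cathode (higher E°), H⁺/H₂ the anode: E°cell = +1.61 − (+0.00) = +1.61 V, n = 2.
Overall: 2 Ce⁴⁺(aq) + H₂(g) → 2 Ce³⁺(aq) + 2 H⁺(aq)
Q = [Ce³⁺]^2·[H⁺]^2 / ([Ce⁴⁺]^2·P(H₂)); log Q = -1.443.
E = E° − (0.0592/n) log Q = +1.61 − (0.0592/2)(-1.443) = +1.653 V.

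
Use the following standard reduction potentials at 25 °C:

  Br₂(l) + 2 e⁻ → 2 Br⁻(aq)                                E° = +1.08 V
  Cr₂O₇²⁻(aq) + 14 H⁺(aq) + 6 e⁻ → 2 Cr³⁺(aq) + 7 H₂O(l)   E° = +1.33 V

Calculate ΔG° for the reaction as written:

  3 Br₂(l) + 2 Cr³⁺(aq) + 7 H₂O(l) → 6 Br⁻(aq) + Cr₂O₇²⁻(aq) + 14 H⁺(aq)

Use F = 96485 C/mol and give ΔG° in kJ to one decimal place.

+144.7 kJ

As written, Br₂/Br⁻ is reduced (cathode) and Cr₂O₇²⁻/Cr³⁺ is oxidised (anode), so E°cell = (+1.08) − (+1.33) = -0.25 V.
Balancing electrons gives n = 6.
ΔG° = −nFE° = −(6)(96485)(-0.25) = 144,728 J = +144.7 kJ.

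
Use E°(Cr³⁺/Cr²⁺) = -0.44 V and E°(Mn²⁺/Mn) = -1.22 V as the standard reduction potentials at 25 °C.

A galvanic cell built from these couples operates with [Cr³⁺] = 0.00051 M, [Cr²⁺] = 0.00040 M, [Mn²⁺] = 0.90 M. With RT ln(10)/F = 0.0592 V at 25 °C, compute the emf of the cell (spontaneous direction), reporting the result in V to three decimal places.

Cr³⁺/Cr²⁺ is the cathode (higher E°), Mn²⁺/Mn the anode: E°cell = -0.44 − (-1.22) = +0.78 V, n = 2.
Overall: 2 Cr³⁺(aq) + Mn(s) → 2 Cr²⁺(aq) + Mn²⁺(aq)
Q = [Cr²⁺]^2·[Mn²⁺] / ([Cr³⁺]^2); log Q = -0.257.
E = E° − (0.0592/n) log Q = +0.78 − (0.0592/2)(-0.257) = +0.788 V.

+0.788 V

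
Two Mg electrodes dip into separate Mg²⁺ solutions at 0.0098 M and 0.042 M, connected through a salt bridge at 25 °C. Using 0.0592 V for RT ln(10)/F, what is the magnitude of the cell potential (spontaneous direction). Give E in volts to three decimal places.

+0.019 V

For a concentration cell E°cell = 0. The 0.042 M side is the cathode (reduction is favoured where [Mg²⁺] is higher).
With n = 2, E = −(0.0592/2) log([Mg²⁺]ₐₙ/[Mg²⁺]꜀ₐₜ) = −(0.0592/2) log(0.0098/0.042) = −(0.0592/2)(-0.632) = +0.019 V.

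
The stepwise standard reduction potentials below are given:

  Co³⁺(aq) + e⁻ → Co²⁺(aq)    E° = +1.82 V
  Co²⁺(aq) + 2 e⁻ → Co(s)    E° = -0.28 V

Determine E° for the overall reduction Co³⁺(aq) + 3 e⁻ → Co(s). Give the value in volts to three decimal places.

+0.420 V

Since ΔG° = −nFE° is additive over sequential reductions, n₃E°₃ = n₁E°₁ + n₂E°₂.
E°₃ = (1×+1.82 + 2×-0.28) / 3 = (+1.260) / 3 = +0.420 V.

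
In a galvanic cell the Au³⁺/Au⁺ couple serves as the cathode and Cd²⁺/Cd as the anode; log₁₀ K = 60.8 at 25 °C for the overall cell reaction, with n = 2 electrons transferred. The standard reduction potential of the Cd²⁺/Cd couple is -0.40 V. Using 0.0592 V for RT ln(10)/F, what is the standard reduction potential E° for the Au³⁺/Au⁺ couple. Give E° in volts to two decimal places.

E°cell = (0.0592/n)·log K = (0.0592/2)(60.8) = +1.800 V.
Since Au³⁺/Au⁺ is the cathode and Cd²⁺/Cd the anode, E°cell = E°(Au³⁺/Au⁺) − E°(Cd²⁺/Cd).
So E°(Au³⁺/Au⁺) = E°cell + E°(Cd²⁺/Cd) = +1.800 + (-0.40) = +1.40 V.

+1.40 V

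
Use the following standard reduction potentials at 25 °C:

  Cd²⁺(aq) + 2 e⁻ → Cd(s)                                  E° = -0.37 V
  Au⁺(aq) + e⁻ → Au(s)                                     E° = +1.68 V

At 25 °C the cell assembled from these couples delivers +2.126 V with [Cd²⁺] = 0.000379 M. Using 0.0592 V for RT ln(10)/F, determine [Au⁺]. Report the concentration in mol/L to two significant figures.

0.37 M

Au⁺/Au is the cathode, Cd²⁺/Cd the anode: E°cell = +2.05 V, n = 2.
Overall reaction: 2 Au⁺(aq) + Cd(s) → 2 Au(s) + Cd²⁺(aq); Q = [Cd²⁺]^1/[Au⁺]^2.
From E = E° − (0.0592/n) log Q: log Q = (E° − E)·n/0.0592 = (+2.05 − (+2.126))·2/0.0592 = -2.5676.
So 2·log[Au⁺] = 1·log(0.000379) − log Q = -3.4214 − (-2.5676) = -0.8538; log[Au⁺] = -0.8538 / 2 = -0.4269; [Au⁺] = 10^(-0.4269) ≈ 0.37 M.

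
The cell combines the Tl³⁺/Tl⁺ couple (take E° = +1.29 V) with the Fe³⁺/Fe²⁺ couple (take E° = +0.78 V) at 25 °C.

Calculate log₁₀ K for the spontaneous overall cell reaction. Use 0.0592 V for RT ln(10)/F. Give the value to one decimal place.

17.2

Cathode: Tl³⁺/Tl⁺; anode: Fe³⁺/Fe²⁺. E°cell = +0.51 V, n = 2.
log K = nE°cell / 0.0592 = (2)(+0.51) / 0.0592 = 17.2.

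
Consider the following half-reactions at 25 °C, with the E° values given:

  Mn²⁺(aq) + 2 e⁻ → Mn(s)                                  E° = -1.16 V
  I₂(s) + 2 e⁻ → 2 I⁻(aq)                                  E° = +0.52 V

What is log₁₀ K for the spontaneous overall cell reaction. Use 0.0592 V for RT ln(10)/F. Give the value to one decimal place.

56.8

Cathode: I₂/I⁻; anode: Mn²⁺/Mn. E°cell = +1.68 V, n = 2.
log K = nE°cell / 0.0592 = (2)(+1.68) / 0.0592 = 56.8.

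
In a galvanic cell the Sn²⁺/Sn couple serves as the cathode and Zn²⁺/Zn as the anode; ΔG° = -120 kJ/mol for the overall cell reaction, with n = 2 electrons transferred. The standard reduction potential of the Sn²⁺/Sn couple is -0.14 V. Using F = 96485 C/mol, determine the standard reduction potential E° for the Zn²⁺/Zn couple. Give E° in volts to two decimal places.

-0.76 V

E°cell = −ΔG°/(nF) = −(-120×10³)/((2)(96485)) = +0.622 V.
Since Sn²⁺/Sn is the cathode and Zn²⁺/Zn the anode, E°cell = E°(Sn²⁺/Sn) − E°(Zn²⁺/Zn).
So E°(Zn²⁺/Zn) = E°(Sn²⁺/Sn) − E°cell = (-0.14) − (+0.622) = -0.76 V.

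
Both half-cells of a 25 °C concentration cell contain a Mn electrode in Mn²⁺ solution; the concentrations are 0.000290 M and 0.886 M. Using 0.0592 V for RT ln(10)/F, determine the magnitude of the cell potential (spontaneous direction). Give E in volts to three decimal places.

+0.103 V

For a concentration cell E°cell = 0. The 0.886 M side is the cathode (reduction is favoured where [Mn²⁺] is higher).
With n = 2, E = −(0.0592/2) log([Mn²⁺]ₐₙ/[Mn²⁺]꜀ₐₜ) = −(0.0592/2) log(0.00029/0.886) = −(0.0592/2)(-3.485) = +0.103 V.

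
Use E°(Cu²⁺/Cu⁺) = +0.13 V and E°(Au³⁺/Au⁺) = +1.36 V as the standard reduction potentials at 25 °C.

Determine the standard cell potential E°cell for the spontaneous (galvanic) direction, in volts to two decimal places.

The Au³⁺/Au⁺ couple has the higher reduction potential, so it is the cathode; Cu²⁺/Cu⁺ is oxidised at the anode.
E°cell = E°(cathode) − E°(anode) = (+1.36) − (+0.13) = +1.23 V.

+1.23 V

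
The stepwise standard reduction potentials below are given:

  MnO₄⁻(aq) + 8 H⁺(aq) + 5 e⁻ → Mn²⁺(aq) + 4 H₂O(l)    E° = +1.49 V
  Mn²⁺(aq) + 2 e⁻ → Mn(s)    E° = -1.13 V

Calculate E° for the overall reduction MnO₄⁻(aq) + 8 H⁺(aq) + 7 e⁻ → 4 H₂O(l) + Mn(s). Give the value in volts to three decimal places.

Since ΔG° = −nFE° is additive over sequential reductions, n₃E°₃ = n₁E°₁ + n₂E°₂.
E°₃ = (5×+1.49 + 2×-1.13) / 7 = (+5.190) / 7 = +0.741 V.
E° values themselves are not directly additive — weighting by electron count is essential.

+0.741 V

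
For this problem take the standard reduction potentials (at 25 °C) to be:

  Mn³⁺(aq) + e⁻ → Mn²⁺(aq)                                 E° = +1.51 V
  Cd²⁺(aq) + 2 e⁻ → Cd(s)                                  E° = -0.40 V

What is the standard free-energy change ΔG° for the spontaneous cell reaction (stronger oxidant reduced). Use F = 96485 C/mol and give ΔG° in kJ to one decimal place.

Mn³⁺/Mn²⁺ (E° = +1.51 V) is the cathode; Cd²⁺/Cd (E° = -0.40 V) is the anode, so E°cell = +1.91 V.
Balancing electrons gives n = 2 (lcm of 1 and 2).
ΔG° = −nFE° = −(2)(96485)(+1.91) = -368,573 J = -368.6 kJ.

-368.6 kJ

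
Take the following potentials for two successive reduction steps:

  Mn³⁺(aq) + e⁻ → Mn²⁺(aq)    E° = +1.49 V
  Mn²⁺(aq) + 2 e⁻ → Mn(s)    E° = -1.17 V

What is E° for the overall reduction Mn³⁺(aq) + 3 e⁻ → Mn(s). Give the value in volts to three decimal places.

-0.283 V

Since ΔG° = −nFE° is additive over sequential reductions, n₃E°₃ = n₁E°₁ + n₂E°₂.
E°₃ = (1×+1.49 + 2×-1.17) / 3 = (-0.850) / 3 = -0.283 V.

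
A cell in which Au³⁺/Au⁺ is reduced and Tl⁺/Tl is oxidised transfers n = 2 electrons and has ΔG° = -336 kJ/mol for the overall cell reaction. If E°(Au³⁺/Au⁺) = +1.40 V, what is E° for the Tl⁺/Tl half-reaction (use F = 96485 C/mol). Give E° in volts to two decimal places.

-0.34 V

E°cell = −ΔG°/(nF) = −(-336×10³)/((2)(96485)) = +1.741 V.
Since Au³⁺/Au⁺ is the cathode and Tl⁺/Tl the anode, E°cell = E°(Au³⁺/Au⁺) − E°(Tl⁺/Tl).
So E°(Tl⁺/Tl) = E°(Au³⁺/Au⁺) − E°cell = (+1.40) − (+1.741) = -0.34 V.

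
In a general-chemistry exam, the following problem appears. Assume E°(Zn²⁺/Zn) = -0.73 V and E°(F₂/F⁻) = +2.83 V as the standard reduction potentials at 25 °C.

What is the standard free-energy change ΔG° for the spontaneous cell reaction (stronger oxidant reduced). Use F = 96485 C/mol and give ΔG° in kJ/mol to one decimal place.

F₂/F⁻ (E° = +2.83 V) is the cathode; Zn²⁺/Zn (E° = -0.73 V) is the anode, so E°cell = +3.56 V.
Balancing electrons gives n = 2 (lcm of 2 and 2).
ΔG° = −nFE° = −(2)(96485)(+3.56) = -686,973 J = -687.0 kJ/mol.

-687.0 kJ/mol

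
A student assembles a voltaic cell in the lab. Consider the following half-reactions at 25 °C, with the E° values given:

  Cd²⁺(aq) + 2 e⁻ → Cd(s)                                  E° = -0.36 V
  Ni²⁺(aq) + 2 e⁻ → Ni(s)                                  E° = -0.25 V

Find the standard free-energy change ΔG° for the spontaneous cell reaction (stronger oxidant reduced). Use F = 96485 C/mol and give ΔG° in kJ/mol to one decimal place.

Ni²⁺/Ni (E° = -0.25 V) is the cathode; Cd²⁺/Cd (E° = -0.36 V) is the anode, so E°cell = +0.11 V.
Balancing electrons gives n = 2 (lcm of 2 and 2).
ΔG° = −nFE° = −(2)(96485)(+0.11) = -21,227 J = -21.2 kJ/mol.

-21.2 kJ/mol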